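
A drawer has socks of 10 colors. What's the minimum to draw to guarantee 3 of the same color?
21

Explanation: Worst case: 2 of each = 20. One more: 21.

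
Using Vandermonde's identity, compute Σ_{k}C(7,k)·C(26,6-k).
1,107,568

Working:
= C(7+26,6) = C(33,6) = 1,107,568.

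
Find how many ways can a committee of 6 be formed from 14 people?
C(14,6) = 14! / (6! × (14-6)!)
         = 14! / (6! × 8!)
         = 3,003
Final answer: 3,003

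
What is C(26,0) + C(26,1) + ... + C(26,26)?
67,108,864

Working:
Sum of binomial coefficients = 2^26 = 67,108,864.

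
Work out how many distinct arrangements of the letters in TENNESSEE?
3,780

Working:
Word has 9 letters (T=1, E=4, N=2, S=2). Arrangements: 9!/Π(k!) = 3,780.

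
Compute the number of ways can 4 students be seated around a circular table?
6

Reasoning: Circular arrangements: (4-1)! = 6.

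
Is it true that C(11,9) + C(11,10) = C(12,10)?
True

Solution: Pascal's identity: LHS = 55 + 11 = 66; RHS = C(12,10) = 66. Both sides agree, so the statement holds.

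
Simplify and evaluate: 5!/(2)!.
This equals 5×4×3 = 60.
Final answer: 60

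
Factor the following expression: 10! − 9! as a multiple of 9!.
9 × 9! = 3,265,920

10! − 9! = 10·9! − 9! = (10 − 1)·9! = 9 × 9! = 3,265,920.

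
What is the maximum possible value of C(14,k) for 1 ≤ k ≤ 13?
C(14,k) is maximised at the centre of the row: C(14,7) = 3,432.
Final answer: 3,432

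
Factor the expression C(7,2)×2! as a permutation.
P(7,2)

Working:
C(7,2)×2! = [7!/(2!(5)!)]×2! = 7!/(5)! = P(7,2) = 42.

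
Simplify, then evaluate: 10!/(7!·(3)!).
120
This is C(10,7) = 120.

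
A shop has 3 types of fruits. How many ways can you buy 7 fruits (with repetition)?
36

Solution: Stars and bars: C(7+3-1, 7) = C(9, 7) = 36.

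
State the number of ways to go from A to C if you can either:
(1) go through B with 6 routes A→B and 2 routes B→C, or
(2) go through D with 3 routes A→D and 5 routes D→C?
Route via B: 6×2=12. Route via D: 3×5=15. Total: 27.

Answer: 27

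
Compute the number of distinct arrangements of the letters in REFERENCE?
7,560

Working:
Word has 9 letters (R=2, E=4, F=1, N=1, C=1). Arrangements: 9!/Π(k!) = 7,560.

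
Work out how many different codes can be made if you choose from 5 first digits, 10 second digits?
By the multiplication principle: 5 × 10 = 50.

Answer: 50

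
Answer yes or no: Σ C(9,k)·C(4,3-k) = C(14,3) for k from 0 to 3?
No

Vandermonde's identity gives C(13,3) = 286; RHS C(14,3) = 364.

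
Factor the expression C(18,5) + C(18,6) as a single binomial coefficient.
By Pascal's identity: C(18,5) + C(18,6) = C(19,6) = 27,132.

Answer: C(19,6)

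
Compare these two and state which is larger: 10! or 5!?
10!

Solution: 10!=3,628,800, 5!=120. 10! > 5!.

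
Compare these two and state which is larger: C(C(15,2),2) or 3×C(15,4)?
C(C(15,2),2)
C(C(15,2),2)=5,460, 3×C(15,4)=4,095.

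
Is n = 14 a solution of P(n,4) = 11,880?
No

Explanation: P(14,4) = 14·13·12·11 = 24,024, which does not equal 11,880.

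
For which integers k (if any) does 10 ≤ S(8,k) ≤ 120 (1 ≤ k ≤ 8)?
7

Solution: S(8,1)=1; S(8,2)=127; S(8,3)=966; S(8,4)=1,701; S(8,5)=1,050; S(8,6)=266; S(8,7)=28; S(8,8)=1. So valid k = 7.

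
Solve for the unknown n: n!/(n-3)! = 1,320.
12

Reasoning: n!/(n-3)! = n×(n-1)×(n-2), a product of 3 consecutive integers ≈ (n−1)^3. 1,320^(1/3) + 1 ≈ 12.0; check n = 12: 12×11×10 = 1,320 ✓. So n = 12.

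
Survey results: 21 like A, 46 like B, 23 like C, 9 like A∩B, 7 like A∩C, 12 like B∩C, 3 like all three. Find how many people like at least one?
|A∪B∪C| = 21+46+23-9-7-12+3 = 65.

Answer: 65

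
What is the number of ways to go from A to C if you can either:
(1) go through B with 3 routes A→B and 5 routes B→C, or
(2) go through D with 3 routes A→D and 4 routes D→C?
27

Explanation: Route via B: 3×5=15. Route via D: 3×4=12. Total: 27.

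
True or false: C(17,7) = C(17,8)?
False

Reasoning: C(17,7) = 19,448 but C(17,8) = 24,310; symmetry gives C(17,7) = C(17,10), not C(17,8).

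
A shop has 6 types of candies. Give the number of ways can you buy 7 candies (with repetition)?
792

Stars and bars: C(7+6-1, 7) = C(12, 7) = 792.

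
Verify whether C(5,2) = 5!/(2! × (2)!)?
The correct denominator is 2!×3!, giving C(5,2) = 10; the stated RHS is 5!/(2!×2!) = 30 ≠ 10, so the statement does not hold.
Final answer: False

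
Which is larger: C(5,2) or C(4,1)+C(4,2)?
By Pascal's identity: C(5,2) = C(4,1)+C(4,2) = 10. Equal.

Answer: Equal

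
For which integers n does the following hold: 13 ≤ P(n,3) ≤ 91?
4, 5

Explanation: P(3,3)=6; P(4,3)=24; P(5,3)=60; P(6,3)=120. So valid n = 4, 5.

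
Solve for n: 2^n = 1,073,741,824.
1,073,741,824 = 1,024 × 1,024 × 1,024 = 2^10 × 2^10 × 2^10 = 2^30, so n = 30.
Final answer: 30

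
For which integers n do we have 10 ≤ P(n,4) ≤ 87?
4
P(3,4)=0; P(4,4)=24; P(5,4)=120. So valid n = 4.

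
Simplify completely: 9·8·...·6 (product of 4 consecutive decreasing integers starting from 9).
3,024
This is P(9,4) = 9!/(5)! = 3,024.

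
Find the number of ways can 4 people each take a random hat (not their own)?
9
Using D(n) = (n-1)[D(n-1) + D(n-2)]:
D(4) = (4-1) × [D(3) + D(2)]
      = 3 × [2 + 1]
      = 3 × 3
      = 9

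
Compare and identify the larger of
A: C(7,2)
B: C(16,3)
B

A=C(7,2)=21, B=C(16,3)=560.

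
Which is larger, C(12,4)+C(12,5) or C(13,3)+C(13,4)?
C(12,4)+C(12,5)

Working:
First=1,287, Second=1,001.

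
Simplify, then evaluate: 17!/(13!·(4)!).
This is C(17,13) = 2,380.
Final answer: 2,380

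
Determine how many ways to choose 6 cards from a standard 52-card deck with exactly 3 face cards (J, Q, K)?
2,173,600

Solution: 12 face cards and 40 non-face cards: C(12,3) × C(40,3) = 220 × 9,880 = 2,173,600.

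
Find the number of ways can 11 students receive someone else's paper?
Using D(n) = (n-1)[D(n-1) + D(n-2)]:
D(11) = (11-1) × [D(10) + D(9)]
      = 10 × [1334961 + 133496]
      = 10 × 1468457
      = 14,684,570
Final answer: 14,684,570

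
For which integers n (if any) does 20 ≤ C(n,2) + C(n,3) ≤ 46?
5, 6

Working:
C(4,2)+C(4,3)=10; C(5,2)+C(5,3)=20; C(6,2)+C(6,3)=35; C(7,2)+C(7,3)=56. So valid n = 5, 6.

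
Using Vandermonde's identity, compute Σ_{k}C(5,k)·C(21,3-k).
= C(5+21,3) = C(26,3) = 2,600.
Final answer: 2,600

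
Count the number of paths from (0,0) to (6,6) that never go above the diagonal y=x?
132

Explanation: Counted by the Catalan number C_6: C_6 = C(12,6)/(6+1) = 924/7 = 132.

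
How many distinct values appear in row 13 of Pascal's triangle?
Row 13 has entries C(13,0)..C(13,13); by symmetry C(13,k)=C(13,13-k), giving 7 distinct values.

Answer: 7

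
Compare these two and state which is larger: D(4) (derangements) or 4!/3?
D(4)

Solution: D(4) = (4-1)·[D(3) + D(2)] = 3·[2 + 1] = 9; 4!/3 = 24/3 = 8.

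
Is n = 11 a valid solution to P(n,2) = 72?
P(11,2) = 11·10 = 110, which does not equal 72.
Final answer: No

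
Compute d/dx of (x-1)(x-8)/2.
(2x - 9)/2
d/dx[(x-1)(x-8)] = (x-8) + (x-1) = 2x - 9. Dividing by 2 gives (2x - 9)/2.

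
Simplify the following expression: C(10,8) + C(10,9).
55

Working:
By Pascal's identity: C(11,9) = 55.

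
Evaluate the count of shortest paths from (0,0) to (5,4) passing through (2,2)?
60

Reasoning: To (2,2): C(4,2)=6. From there: C(5,3)=10. Total: 60.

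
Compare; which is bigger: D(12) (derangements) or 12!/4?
D(12)

D(12) = (12-1)·[D(11) + D(10)] = 11·[14,684,570 + 1,334,961] = 176,214,841; 12!/4 = 479,001,600/4 = 119,750,400.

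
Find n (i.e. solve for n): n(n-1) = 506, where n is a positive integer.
23

Working:
n² − n − 506 = 0, so n = (1 ± √(1 + 4·506))/2 = (1 ± √2,025)/2 = (1 ± 45)/2, i.e. n = 23 or n = -22. Taking the positive root, n = 23 (check: 23×22 = 506).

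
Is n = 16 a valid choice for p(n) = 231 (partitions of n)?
Yes

Solution: Pentagonal recurrence p(n) = p(n−1) + p(n−2) − p(n−5) − p(n−7) + …: p(16) = p(15) + p(14) − p(11) − p(9) + p(4) + p(1) = 176 + 135 − 56 − 30 + 5 + 1 = 231, which equals 231.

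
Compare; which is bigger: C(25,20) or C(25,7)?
C(25,7)

Solution: C(25,20)=53,130, C(25,7)=480,700.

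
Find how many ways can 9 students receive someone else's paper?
133,496

Explanation: Using D(n) = (n-1)[D(n-1) + D(n-2)]:
D(9) = (9-1) × [D(8) + D(7)]
      = 8 × [14833 + 1854]
      = 8 × 16687
      = 133,496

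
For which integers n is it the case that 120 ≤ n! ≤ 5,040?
n! is strictly increasing; 5! = 120 and 7! = 5,040, so valid n = 5, 6, 7.

Answer: 5, 6, 7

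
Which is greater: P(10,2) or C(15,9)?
C(15,9)

P(10,2)=90, C(15,9)=5,005.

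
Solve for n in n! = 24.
4

n! is strictly increasing. 2! = 2, 3! = 6, 4! = 24 ✓. So n = 4.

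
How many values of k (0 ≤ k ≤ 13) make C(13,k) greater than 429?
Row 13 is unimodal and symmetric about k=13/2. C(13,3)=286 ≤ 429; C(13,4)=715 > 429; by symmetry C(13,k) > 429 for k = 4..9. That's 9 - 4 + 1 = 6 values.

Answer: 6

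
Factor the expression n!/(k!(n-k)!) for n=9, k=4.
C(9,4) = 126

Explanation: This is the binomial coefficient C(9,4) = 126.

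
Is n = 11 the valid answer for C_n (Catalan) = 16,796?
No

Working:
C_11 = C(22,11)/(11+1) = 705,432/12 = 58,786, which does not equal 16,796.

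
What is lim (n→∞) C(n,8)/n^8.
C(n,8) ≈ n^8/8! for large n. Limit = 1/8! = 1/40320.
Final answer: 1/40320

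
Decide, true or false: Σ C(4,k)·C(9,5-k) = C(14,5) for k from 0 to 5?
False

Explanation: Vandermonde's identity gives C(13,5) = 1,287; RHS C(14,5) = 2,002.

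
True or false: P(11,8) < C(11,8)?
P(11,8) = 6,652,800 and C(11,8) = 165; P(n,r) = r! × C(n,r) so P > C whenever r ≥ 2.
Final answer: False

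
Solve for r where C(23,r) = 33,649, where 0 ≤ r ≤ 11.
5

C(23,r) is increasing for 0 ≤ r ≤ 11. Stepping up (C(23,r+1) = C(23,r)·(23−r)/(r+1)): C(23,1) = 23, C(23,2) = 253, C(23,3) = 1,771, C(23,4) = 8,855, C(23,5) = 33,649 ✓. So r = 5.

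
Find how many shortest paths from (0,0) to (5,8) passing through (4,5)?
504

Explanation: To (4,5): C(9,4)=126. From there: C(4,1)=4. Total: 504.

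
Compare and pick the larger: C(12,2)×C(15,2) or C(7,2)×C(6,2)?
C(12,2)×C(15,2)=6,930, C(7,2)×C(6,2)=315.
Final answer: C(12,2)×C(15,2)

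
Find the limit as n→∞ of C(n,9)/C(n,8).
∞

Working:
C(n,9)/C(n,8) = (n-8)/9 → ∞ as n → ∞.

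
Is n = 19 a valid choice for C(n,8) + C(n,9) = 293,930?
No

Explanation: C(19,8) + C(19,9) = 75,582 + 92,378 = 167,960, which does not equal 293,930.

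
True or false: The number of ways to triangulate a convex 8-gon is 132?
Triangulations of a convex 8-gon are counted by the Catalan number C_6: C_6 = C(12,6)/(6+1) = 924/7 = 132.

Answer: True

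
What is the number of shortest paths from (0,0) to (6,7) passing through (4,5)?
756

Solution: To (4,5): C(9,4)=126. From there: C(4,2)=6. Total: 756.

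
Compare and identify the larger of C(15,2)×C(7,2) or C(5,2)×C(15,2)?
C(15,2)×C(7,2)

Explanation: C(15,2)×C(7,2)=2,205, C(5,2)×C(15,2)=1,050.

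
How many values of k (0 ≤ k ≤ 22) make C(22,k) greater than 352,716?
5

Explanation: Row 22 is unimodal and symmetric about k=22/2. C(22,8)=319,770 ≤ 352,716; C(22,9)=497,420 > 352,716; by symmetry C(22,k) > 352,716 for k = 9..13. That's 13 - 9 + 1 = 5 values.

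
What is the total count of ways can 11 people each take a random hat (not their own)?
14,684,570

Explanation: Using D(n) = (n-1)[D(n-1) + D(n-2)]:
D(11) = (11-1) × [D(10) + D(9)]
      = 10 × [1334961 + 133496]
      = 10 × 1468457
      = 14,684,570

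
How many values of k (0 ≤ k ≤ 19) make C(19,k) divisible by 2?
12

Working:
Checking C(19,k) mod 2 for k = 0..19: divisible at k = 4, 5, 6, 7, 8, 9, 10, 11, 12, 13, 14, 15. That's 12 values.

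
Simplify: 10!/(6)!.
5,040

Working:
This equals 10×9×...×7 = 5,040.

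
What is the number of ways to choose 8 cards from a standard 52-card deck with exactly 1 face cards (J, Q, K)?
223,722,720
12 face cards and 40 non-face cards: C(12,1) × C(40,7) = 12 × 18,643,560 = 223,722,720.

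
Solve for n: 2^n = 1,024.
10
2^10 = 1,024, so n = 10.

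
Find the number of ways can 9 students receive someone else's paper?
Using D(n) = (n-1)[D(n-1) + D(n-2)]:
D(9) = (9-1) × [D(8) + D(7)]
      = 8 × [14833 + 1854]
      = 8 × 16687
      = 133,496

Answer: 133,496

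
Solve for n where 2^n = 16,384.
14
16,384 = 1,024 × 16 = 2^10 × 2^4 = 2^14, so n = 14.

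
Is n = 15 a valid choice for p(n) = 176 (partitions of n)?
Pentagonal recurrence p(n) = p(n−1) + p(n−2) − p(n−5) − p(n−7) + …: p(15) = p(14) + p(13) − p(10) − p(8) + p(3) + p(0) = 135 + 101 − 42 − 22 + 3 + 1 = 176, which equals 176.
Final answer: Yes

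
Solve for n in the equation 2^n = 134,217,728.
27
134,217,728 = 1,024 × 1,024 × 128 = 2^10 × 2^10 × 2^7 = 2^27, so n = 27.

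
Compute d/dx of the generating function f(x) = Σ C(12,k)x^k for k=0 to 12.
Σ k·C(12,k)x^(k-1) for k=1 to 12

Term-by-term differentiation gives Σ k·C(12,k)x^{k-1} for k=1 to 12.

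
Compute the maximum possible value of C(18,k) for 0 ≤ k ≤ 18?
48,620

Reasoning: Maximum at k = 9: C(18,9) = 48,620.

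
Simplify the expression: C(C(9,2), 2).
C(9,2) = 36, then C(36, 2) = 630.
Final answer: 630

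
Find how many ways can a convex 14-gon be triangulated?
Using the Catalan number formula: C_n = C(2n, n) / (n+1)
C_12 = C(24, 12) / (12+1)
     = 2704156 / 13
     = 208,012

Answer: 208,012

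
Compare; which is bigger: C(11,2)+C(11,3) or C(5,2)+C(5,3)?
C(11,2)+C(11,3)
First=220, Second=20.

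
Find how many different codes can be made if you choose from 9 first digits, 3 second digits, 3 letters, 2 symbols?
By the multiplication principle: 9 × 3 × 3 × 2 = 162.
Final answer: 162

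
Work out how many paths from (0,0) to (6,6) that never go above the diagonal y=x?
132
Counted by the Catalan number C_6: C_6 = C(12,6)/(6+1) = 924/7 = 132.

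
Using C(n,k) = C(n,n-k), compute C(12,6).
924

Working:
C(12,6) = C(12,6) = 924.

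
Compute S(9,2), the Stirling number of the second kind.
Using the Stirling recurrence: S(n,k) = k·S(n-1,k) + S(n-1,k-1)
S(9,2) = 2·S(8,2) + S(8,1)
         = 2·127 + 1
         = 254 + 1
         = 255

Answer: 255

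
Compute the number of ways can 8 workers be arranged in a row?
40,320

Working:
Arrangements of 8 distinct objects: 8! = 40,320.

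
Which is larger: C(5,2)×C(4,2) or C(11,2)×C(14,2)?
C(11,2)×C(14,2)

Reasoning: C(5,2)×C(4,2)=60, C(11,2)×C(14,2)=5,005.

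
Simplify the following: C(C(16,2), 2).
7,140

C(16,2) = 120, then C(120, 2) = 7,140.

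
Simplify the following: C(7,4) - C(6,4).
20

C(7,4) - C(6,4) = C(6,3) = 20.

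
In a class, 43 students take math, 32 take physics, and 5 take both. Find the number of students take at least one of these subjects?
70

Solution: |A∪B| = |A|+|B|-|A∩B| = 43+32-5 = 70.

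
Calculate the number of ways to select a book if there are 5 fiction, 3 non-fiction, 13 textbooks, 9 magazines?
By the addition principle: 5 + 3 + 13 + 9 = 30.
Final answer: 30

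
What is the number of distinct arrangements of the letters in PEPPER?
60

Explanation: Word has 6 letters (P=3, E=2, R=1). Arrangements: 6!/Π(k!) = 60.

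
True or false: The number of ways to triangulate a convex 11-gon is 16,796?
False

Working:
Triangulations of a convex 11-gon are counted by the Catalan number C_9: C_9 = C(18,9)/(9+1) = 48,620/10 = 4,862.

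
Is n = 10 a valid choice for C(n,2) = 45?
Yes

C(10,2) = 10·9/2! = 90/2 = 45, which equals 45.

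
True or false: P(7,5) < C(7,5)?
False

P(7,5) = 2,520 and C(7,5) = 21; P(n,r) = r! × C(n,r) so P > C whenever r ≥ 2.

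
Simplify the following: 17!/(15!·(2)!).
136

Solution: This is C(17,15) = 136.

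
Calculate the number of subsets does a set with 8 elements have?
256

Explanation: Each element can be included or excluded: 2^8 = 256.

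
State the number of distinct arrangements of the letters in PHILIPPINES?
1,108,800

Reasoning: Word has 11 letters (P=3, H=1, I=3, L=1, N=1, E=1, S=1). Arrangements: 11!/Π(k!) = 1,108,800.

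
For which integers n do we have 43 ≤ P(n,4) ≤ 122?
5

Reasoning: P(4,4)=24; P(5,4)=120; P(6,4)=360. So valid n = 5.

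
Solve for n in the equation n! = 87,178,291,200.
14
n! is strictly increasing. 12! = 479,001,600, 13! = 6,227,020,800, 14! = 87,178,291,200 ✓. So n = 14.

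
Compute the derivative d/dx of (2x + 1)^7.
14(2x + 1)^6

Working:
Chain rule: 7(2x+1)^{6} × 2 = 14(2x+1)^{6}.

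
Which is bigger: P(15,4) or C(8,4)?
P(15,4)
P(15,4)=32,760, C(8,4)=70.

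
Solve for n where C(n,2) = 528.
33
C(n,2) = n(n−1)/2! is increasing in n, and n(n−1) = 2!·528 = 1,056 ≈ (n−0.5)^2 gives n ≈ 33.0. Check: C(31,2) = 465, C(32,2) = 496, C(33,2) = 528 ✓. So n = 33.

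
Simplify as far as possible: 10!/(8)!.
90

Solution: This equals 10×9 = 90.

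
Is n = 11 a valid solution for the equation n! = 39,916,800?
11! = 11·10! = 11·3,628,800 = 39,916,800, which equals 39,916,800.

Answer: Yes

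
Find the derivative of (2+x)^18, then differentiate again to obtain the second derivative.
306(2+x)^16

Explanation: First derivative: 18(2+x)^{17}. Second derivative: 18·17·(2+x)^{16} = 306(2+x)^{16}.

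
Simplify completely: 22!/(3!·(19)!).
1,540

Reasoning: This is C(22,3) = 1,540.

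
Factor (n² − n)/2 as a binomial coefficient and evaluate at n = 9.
C(n,2); C(9,2) = 36

Reasoning: (n² − n)/2 = n(n−1)/2 = C(n,2). At n = 9: C(9,2) = 36.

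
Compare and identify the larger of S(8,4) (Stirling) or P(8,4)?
S(8,4)
S(8,4) = 4·S(7,4) + S(7,3) = 4·350 + 301 = 1,701; P(8,4) = 1,680.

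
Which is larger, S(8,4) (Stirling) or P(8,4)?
S(8,4) = 4·S(7,4) + S(7,3) = 4·350 + 301 = 1,701; P(8,4) = 1,680.
Final answer: S(8,4)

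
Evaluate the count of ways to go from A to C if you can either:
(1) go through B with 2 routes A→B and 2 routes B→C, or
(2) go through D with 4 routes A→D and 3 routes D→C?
Route via B: 2×2=4. Route via D: 4×3=12. Total: 16.
Final answer: 16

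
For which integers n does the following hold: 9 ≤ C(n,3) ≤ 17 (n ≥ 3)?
5

Explanation: C(4,3)=4; C(5,3)=10; C(6,3)=20. So valid n = 5.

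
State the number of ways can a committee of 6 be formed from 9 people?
84

Explanation: C(9,6) = 9! / (6! × (9-6)!)
         = 9! / (6! × 3!)
         = 84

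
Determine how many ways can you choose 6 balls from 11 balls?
462

C(11,6) = 11! / (6! × (11-6)!)
         = 11! / (6! × 5!)
         = 462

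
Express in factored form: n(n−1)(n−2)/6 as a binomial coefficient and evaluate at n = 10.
C(n,3); C(10,3) = 120
n(n−1)(n−2)/6 = n!/(3!(n−3)!) = C(n,3). At n = 10: C(10,3) = 120.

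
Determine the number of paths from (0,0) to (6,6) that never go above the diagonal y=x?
132

Solution: Counted by the Catalan number C_6: C_6 = C(12,6)/(6+1) = 924/7 = 132.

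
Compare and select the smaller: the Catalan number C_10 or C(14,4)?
C(14,4)
C_10 = C(20,10)/(10+1) = 184,756/11 = 16,796; C(14,4) = 1,001.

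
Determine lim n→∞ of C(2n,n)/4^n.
0
C(2n,n) ~ 4^n/√(πn), so C(2n,n)/4^n ~ 1/√(πn) → 0.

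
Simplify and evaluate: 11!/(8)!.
990

This equals 11×10×9 = 990.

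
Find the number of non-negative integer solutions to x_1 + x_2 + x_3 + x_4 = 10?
286

Solution: C(10+4-1, 4-1) = 286.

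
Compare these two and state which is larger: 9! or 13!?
13!

Solution: 9!=362,880, 13!=6,227,020,800. 13! > 9!.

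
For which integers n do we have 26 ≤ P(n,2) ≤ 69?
6, 7, 8

P(5,2)=20; P(6,2)=30; P(7,2)=42; P(8,2)=56; P(9,2)=72. So valid n = 6, 7, 8.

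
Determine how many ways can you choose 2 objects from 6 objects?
15

Working:
C(6,2) = 6! / (2! × (6-2)!)
         = 6! / (2! × 4!)
         = 15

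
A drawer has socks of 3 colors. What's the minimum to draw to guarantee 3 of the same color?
Worst case: 2 of each = 6. One more: 7.
Final answer: 7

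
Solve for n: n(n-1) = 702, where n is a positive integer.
27

Solution: n² − n − 702 = 0, so n = (1 ± √(1 + 4·702))/2 = (1 ± √2,809)/2 = (1 ± 53)/2, i.e. n = 27 or n = -26. Taking the positive root, n = 27 (check: 27×26 = 702).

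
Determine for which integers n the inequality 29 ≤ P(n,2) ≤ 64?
6, 7, 8

Reasoning: P(5,2)=20; P(6,2)=30; P(7,2)=42; P(8,2)=56; P(9,2)=72. So valid n = 6, 7, 8.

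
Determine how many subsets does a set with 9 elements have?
512

Each element can be included or excluded: 2^9 = 512.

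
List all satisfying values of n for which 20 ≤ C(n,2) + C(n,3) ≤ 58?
5, 6, 7

Explanation: C(4,2)+C(4,3)=10; C(5,2)+C(5,3)=20; C(6,2)+C(6,3)=35; C(7,2)+C(7,3)=56; C(8,2)+C(8,3)=84. So valid n = 5, 6, 7.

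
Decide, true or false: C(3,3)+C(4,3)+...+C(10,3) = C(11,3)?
False

Working:
Hockey stick identity gives Σ = C(11,4) = 330; RHS C(11,3) = 165.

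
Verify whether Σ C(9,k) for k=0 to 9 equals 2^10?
False

Working:
Binomial theorem: Σ C(9,k) = (1+1)^9 = 2^9 = 512; RHS 2^10 = 1,024.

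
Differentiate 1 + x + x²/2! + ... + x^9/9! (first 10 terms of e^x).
1 + x + x²/2! + ... + x^8/8!

Solution: Differentiating term by term gives the first 9 terms of e^x.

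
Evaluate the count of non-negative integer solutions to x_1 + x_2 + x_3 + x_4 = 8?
165

C(8+4-1, 4-1) = 165.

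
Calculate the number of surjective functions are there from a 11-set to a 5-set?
29,607,600

Solution: Onto functions = 5! × S(11,5)
First compute S(11,5) via recurrence:
Using the Stirling recurrence: S(n,k) = k·S(n-1,k) + S(n-1,k-1)
S(11,5) = 5·S(10,5) + S(10,4)
         = 5·42525 + 34105
         = 212625 + 34105
         = 246,730
Then: 120 × 246730 = 29,607,600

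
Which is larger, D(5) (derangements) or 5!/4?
D(5)
D(5) = (5-1)·[D(4) + D(3)] = 4·[9 + 2] = 44; 5!/4 = 120/4 = 30.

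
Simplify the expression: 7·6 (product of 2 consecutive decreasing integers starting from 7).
This is P(7,2) = 7!/(5)! = 42.
Final answer: 42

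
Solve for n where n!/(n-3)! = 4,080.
17

Reasoning: n!/(n-3)! = n×(n-1)×(n-2), a product of 3 consecutive integers ≈ (n−1)^3. 4,080^(1/3) + 1 ≈ 17.0; check n = 17: 17×16×15 = 4,080 ✓. So n = 17.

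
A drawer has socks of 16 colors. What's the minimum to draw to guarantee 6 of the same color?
81

Solution: Worst case: 5 of each = 80. One more: 81.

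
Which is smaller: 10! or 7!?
7!

10!=3,628,800, 7!=5,040. 10! > 7!.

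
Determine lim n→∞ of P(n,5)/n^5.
P(n,5) = n(n-1)···(n-4) ≈ n^5 for large n. Limit = 1.
Final answer: 1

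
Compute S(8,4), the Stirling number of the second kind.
1,701

Solution: Using the Stirling recurrence: S(n,k) = k·S(n-1,k) + S(n-1,k-1)
S(8,4) = 4·S(7,4) + S(7,3)
         = 4·350 + 301
         = 1400 + 301
         = 1,701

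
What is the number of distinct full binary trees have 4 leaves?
5

Explanation: Using the Catalan number formula: C_n = C(2n, n) / (n+1)
C_3 = C(6, 3) / (3+1)
     = 20 / 4
     = 5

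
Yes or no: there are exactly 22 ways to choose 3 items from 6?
C(6,3) = 20 ≠ 22.

Answer: No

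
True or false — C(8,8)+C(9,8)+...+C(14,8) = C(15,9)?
True

Reasoning: Hockey stick identity gives Σ = C(15,9) = 5,005; RHS C(15,9) = 5,005.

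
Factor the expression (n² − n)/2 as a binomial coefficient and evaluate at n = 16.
(n² − n)/2 = n(n−1)/2 = C(n,2). At n = 16: C(16,2) = 120.

Answer: C(n,2); C(16,2) = 120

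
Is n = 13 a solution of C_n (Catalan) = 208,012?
No

Reasoning: C_13 = C(26,13)/(13+1) = 10,400,600/14 = 742,900, which does not equal 208,012.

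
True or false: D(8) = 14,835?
False

Working:
Derangements of 8 elements: D(8) = (8-1)·[D(7) + D(6)] = 7·[1,854 + 265] = 14,833.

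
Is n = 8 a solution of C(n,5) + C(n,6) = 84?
Yes

Explanation: C(8,5) + C(8,6) = 56 + 28 = 84, which equals 84.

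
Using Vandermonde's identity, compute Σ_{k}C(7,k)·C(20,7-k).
888,030

Working:
= C(7+20,7) = C(27,7) = 888,030.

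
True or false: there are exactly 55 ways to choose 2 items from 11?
True

C(11,2) = 55.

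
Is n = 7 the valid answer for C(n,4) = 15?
No

C(7,4) = 7·6·5·4/4! = 840/24 = 35, which does not equal 15.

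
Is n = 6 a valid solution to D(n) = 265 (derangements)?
Yes

Solution: D(6) = (6-1)·[D(5) + D(4)] = 5·[44 + 9] = 265, which equals 265.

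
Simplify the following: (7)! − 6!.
4,320

Working:
(7)! − 6! = (7)·6! − 6! = (7−1)·6! = 6·6! = 4,320.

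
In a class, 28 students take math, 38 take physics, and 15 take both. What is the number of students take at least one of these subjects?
51

Reasoning: |A∪B| = |A|+|B|-|A∩B| = 28+38-15 = 51.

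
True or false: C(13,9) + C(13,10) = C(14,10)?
True

Explanation: Pascal's identity C(n,k) + C(n,k+1) = C(n+1,k+1): 715 + 286 = 1,001 = C(14,10).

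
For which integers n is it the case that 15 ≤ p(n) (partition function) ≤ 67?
7, 8, 9, 10, 11

Solution: Tabulating p(n) via p(n) = p(n−1) + p(n−2) − p(n−5) − p(n−7) + …: p(6)=11; p(7)=15; p(8)=22; p(9)=30; p(10)=42; p(11)=56; p(12)=77. So valid n = 7, 8, 9, 10, 11.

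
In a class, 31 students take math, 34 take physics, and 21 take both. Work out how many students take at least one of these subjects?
44

Explanation: |A∪B| = |A|+|B|-|A∩B| = 31+34-21 = 44.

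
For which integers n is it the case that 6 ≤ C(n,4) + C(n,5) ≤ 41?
5, 6

Working:
C(4,4)+C(4,5)=1; C(5,4)+C(5,5)=6; C(6,4)+C(6,5)=21; C(7,4)+C(7,5)=56. So valid n = 5, 6.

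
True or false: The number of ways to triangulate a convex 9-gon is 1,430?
False

Working:
Triangulations of a convex 9-gon are counted by the Catalan number C_7: C_7 = C(14,7)/(7+1) = 3,432/8 = 429.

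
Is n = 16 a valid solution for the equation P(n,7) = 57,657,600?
Yes
P(16,7) = 16·15·14·13·12·11·10 = 57,657,600, which equals 57,657,600.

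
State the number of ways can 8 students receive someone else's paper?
14,833

Using D(n) = (n-1)[D(n-1) + D(n-2)]:
D(8) = (8-1) × [D(7) + D(6)]
      = 7 × [1854 + 265]
      = 7 × 2119
      = 14,833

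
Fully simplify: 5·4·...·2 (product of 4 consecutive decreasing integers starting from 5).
This is P(5,4) = 5!/(1)! = 120.
Final answer: 120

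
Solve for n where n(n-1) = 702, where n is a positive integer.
27

Working:
n² − n − 702 = 0, so n = (1 ± √(1 + 4·702))/2 = (1 ± √2,809)/2 = (1 ± 53)/2, i.e. n = 27 or n = -26. Taking the positive root, n = 27 (check: 27×26 = 702).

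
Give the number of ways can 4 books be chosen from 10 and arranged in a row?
5,040

Explanation: P(10,4) = 10!/(10-4)! = 5,040.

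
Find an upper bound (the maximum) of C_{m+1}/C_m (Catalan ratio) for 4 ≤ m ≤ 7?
C_{m+1}/C_m = 2(2m+1)/(m+2), which increases with m. Maximum at m = 7: 2·15/9 = 10/3.
Final answer: 10/3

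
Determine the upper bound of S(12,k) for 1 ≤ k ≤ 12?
1,379,400

Reasoning: Row S(12,k) for k = 1..12 (via S(n,k) = k·S(n−1,k) + S(n−1,k−1)): 1, 2,047, 86,526, 611,501, 1,379,400, 1,323,652, 627,396, 159,027, 22,275, 1,705, 66, 1. The row is unimodal; maximum at k = 5: 1,379,400.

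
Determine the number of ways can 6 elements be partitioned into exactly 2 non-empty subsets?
31

This equals S(6,2), the Stirling number of the 2nd kind.
Using the Stirling recurrence: S(n,k) = k·S(n-1,k) + S(n-1,k-1)
S(6,2) = 2·S(5,2) + S(5,1)
         = 2·15 + 1
         = 30 + 1
         = 31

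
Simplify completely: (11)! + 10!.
43,545,600

Working:
(11)! + 10! = (11)·10! + 10! = (11+1)·10! = 12·10! = 43,545,600.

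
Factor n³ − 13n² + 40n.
n(n − 5)(n − 8)

Working:
n³ − 13n² + 40n = n(n² − 13n + 40) = n(n − 5)(n − 8).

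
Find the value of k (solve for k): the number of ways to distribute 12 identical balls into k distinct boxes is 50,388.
8

Solution: Stars and bars: the count is C(12+k−1, k−1), increasing in k. k=6: C(17,5) = 6,188, k=7: C(18,6) = 18,564, k=8: C(19,7) = 50,388 ✓. So k = 8.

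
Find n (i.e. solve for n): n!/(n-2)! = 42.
7

Working:
n!/(n-2)! = n×(n-1), a product of 2 consecutive integers ≈ (n−0.5)^2. 42^(1/2) + 0.5 ≈ 7.0; check n = 7: 7×6 = 42 ✓. So n = 7.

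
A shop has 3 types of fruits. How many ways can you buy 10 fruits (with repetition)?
Stars and bars: C(10+3-1, 10) = C(12, 10) = 66.
Final answer: 66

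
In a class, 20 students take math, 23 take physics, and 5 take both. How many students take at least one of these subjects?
38

Explanation: |A∪B| = |A|+|B|-|A∩B| = 20+23-5 = 38.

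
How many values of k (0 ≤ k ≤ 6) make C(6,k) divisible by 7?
0

Checking C(6,k) mod 7 for k = 0..6: none are divisible by 7. Count = 0.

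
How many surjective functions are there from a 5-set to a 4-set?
240

Solution: Onto functions = 4! × S(5,4)
First compute S(5,4) via recurrence:
Using the Stirling recurrence: S(n,k) = k·S(n-1,k) + S(n-1,k-1)
S(5,4) = 4·S(4,4) + S(4,3)
         = 4·1 + 6
         = 4 + 6
         = 10
Then: 24 × 10 = 240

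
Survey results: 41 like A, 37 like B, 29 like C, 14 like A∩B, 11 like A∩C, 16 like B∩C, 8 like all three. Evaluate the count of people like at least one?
74

Working:
|A∪B∪C| = 41+37+29-14-11-16+8 = 74.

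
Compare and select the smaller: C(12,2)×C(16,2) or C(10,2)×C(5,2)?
C(12,2)×C(16,2)=7,920, C(10,2)×C(5,2)=450.

Answer: C(10,2)×C(5,2)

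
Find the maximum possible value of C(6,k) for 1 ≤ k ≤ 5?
C(6,k) is maximised at the centre of the row: C(6,3) = 20.
Final answer: 20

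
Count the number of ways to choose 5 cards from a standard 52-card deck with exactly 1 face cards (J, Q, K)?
12 face cards and 40 non-face cards: C(12,1) × C(40,4) = 12 × 91,390 = 1,096,680.

Answer: 1,096,680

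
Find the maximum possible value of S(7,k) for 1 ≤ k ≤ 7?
350

Reasoning: Row S(7,k) for k = 1..7 (via S(n,k) = k·S(n−1,k) + S(n−1,k−1)): 1, 63, 301, 350, 140, 21, 1. The row is unimodal; maximum at k = 4: 350.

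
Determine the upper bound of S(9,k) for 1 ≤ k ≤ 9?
7,770
Row S(9,k) for k = 1..9 (via S(n,k) = k·S(n−1,k) + S(n−1,k−1)): 1, 255, 3,025, 7,770, 6,951, 2,646, 462, 36, 1. The row is unimodal; maximum at k = 4: 7,770.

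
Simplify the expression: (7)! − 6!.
(7)! − 6! = (7)·6! − 6! = (7−1)·6! = 6·6! = 4,320.
Final answer: 4,320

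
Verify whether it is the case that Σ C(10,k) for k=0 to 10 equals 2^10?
True

Binomial theorem: Σ C(10,k) = (1+1)^10 = 2^10 = 1,024; RHS 2^10 = 1,024.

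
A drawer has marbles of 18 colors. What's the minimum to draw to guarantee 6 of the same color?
91

Worst case: 5 of each = 90. One more: 91.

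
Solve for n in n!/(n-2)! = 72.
9

Explanation: n!/(n-2)! = n×(n-1), a product of 2 consecutive integers ≈ (n−0.5)^2. 72^(1/2) + 0.5 ≈ 9.0; check n = 9: 9×8 = 72 ✓. So n = 9.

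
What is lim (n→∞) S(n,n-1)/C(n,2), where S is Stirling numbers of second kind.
1

Reasoning: S(n,n-1) = C(n,2), so the limit is 1.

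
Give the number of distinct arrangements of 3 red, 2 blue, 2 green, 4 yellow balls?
Multinomial: 11!/(3! × 2! × 2! × 4!) = 69,300.
Final answer: 69,300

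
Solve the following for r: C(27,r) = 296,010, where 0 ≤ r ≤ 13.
6

Working:
C(27,r) is increasing for 0 ≤ r ≤ 13. Stepping up (C(27,r+1) = C(27,r)·(27−r)/(r+1)): C(27,1) = 27, C(27,2) = 351, C(27,3) = 2,925, C(27,4) = 17,550, C(27,5) = 80,730, C(27,6) = 296,010 ✓. So r = 6.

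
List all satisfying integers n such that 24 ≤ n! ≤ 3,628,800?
4, 5, 6, 7, 8, 9, 10
n! is strictly increasing; 4! = 24 and 10! = 3,628,800, so valid n = 4, 5, 6, 7, 8, 9, 10.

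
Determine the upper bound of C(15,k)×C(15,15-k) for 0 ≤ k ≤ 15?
C(15,k)·C(15,15-k) = C(15,k)², maximised at the centre k = 7: C(15,7)² = 41,409,225.

Answer: 41,409,225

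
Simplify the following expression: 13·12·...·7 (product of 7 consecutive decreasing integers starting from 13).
8,648,640

Solution: This is P(13,7) = 13!/(6)! = 8,648,640.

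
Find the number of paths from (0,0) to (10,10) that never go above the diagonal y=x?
Counted by the Catalan number C_10: C_10 = C(20,10)/(10+1) = 184,756/11 = 16,796.

Answer: 16,796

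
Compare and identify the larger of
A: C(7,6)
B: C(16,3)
B

Solution: A=C(7,6)=7, B=C(16,3)=560.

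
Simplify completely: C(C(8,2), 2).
378

Solution: C(8,2) = 28, then C(28, 2) = 378.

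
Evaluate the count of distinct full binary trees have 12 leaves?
58,786

Solution: Using the Catalan number formula: C_n = C(2n, n) / (n+1)
C_11 = C(22, 11) / (11+1)
     = 705432 / 12
     = 58,786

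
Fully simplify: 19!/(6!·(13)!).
27,132
This is C(19,6) = 27,132.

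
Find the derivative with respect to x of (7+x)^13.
13(7+x)^12

Reasoning: Using the power rule: d/dx (7+x)^13 = 13(7+x)^{12}.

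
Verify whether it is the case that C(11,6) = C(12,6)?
LHS = C(11,6) = 462; RHS = C(12,6) = 924. 462 ≠ 924, so the statement does not hold.
Final answer: False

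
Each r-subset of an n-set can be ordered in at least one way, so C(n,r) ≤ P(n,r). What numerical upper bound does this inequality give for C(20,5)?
1,860,480

Solution: P(20,5) = 20·19·18·17·16 = 1,860,480, so C(20,5) ≤ 1,860,480. (The bound is loose by a factor of 5! = 120: C(20,5) = 1,860,480/120 = 15,504.)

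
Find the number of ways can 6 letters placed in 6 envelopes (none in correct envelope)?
265

Reasoning: Using D(n) = (n-1)[D(n-1) + D(n-2)]:
D(6) = (6-1) × [D(5) + D(4)]
      = 5 × [44 + 9]
      = 5 × 53
      = 265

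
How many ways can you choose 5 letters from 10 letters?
252

Reasoning: C(10,5) = 10! / (5! × (10-5)!)
         = 10! / (5! × 5!)
         = 252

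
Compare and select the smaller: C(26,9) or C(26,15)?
C(26,9)

Explanation: C(26,9)=3,124,550, C(26,15)=7,726,160.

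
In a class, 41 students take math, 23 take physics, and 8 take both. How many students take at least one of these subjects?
56

Working:
|A∪B| = |A|+|B|-|A∩B| = 41+23-8 = 56.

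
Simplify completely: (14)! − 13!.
(14)! − 13! = (14)·13! − 13! = (14−1)·13! = 13·13! = 80,951,270,400.

Answer: 80,951,270,400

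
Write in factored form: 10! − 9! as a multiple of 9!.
9 × 9! = 3,265,920

Reasoning: 10! − 9! = 10·9! − 9! = (10 − 1)·9! = 9 × 9! = 3,265,920.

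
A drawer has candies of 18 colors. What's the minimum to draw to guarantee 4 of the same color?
55

Worst case: 3 of each = 54. One more: 55.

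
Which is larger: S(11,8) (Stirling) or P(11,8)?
P(11,8)

Working:
S(11,8) = 8·S(10,8) + S(10,7) = 8·750 + 5,880 = 11,880; P(11,8) = 6,652,800.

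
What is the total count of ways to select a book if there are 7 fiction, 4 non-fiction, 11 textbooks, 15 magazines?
By the addition principle: 7 + 4 + 11 + 15 = 37.

Answer: 37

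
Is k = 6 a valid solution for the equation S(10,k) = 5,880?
S(10,6) = 6·S(9,6) + S(9,5) = 6·2,646 + 6,951 = 22,827, which does not equal 5,880.
Final answer: No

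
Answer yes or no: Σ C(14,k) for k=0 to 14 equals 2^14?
Yes

Solution: Binomial theorem: Σ C(14,k) = (1+1)^14 = 2^14 = 16,384; RHS 2^14 = 16,384.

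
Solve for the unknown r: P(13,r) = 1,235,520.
P(13,r) = 13·12·…·(13−r+1), a product of r factors. Multiplying down from 13: 13 = 13; 13·12 = 156; 13·12·11 = 1,716; 13·12·11·10 = 17,160; 13·12·11·10·9 = 154,440; 13·12·11·10·9·8 = 1,235,520 ✓ (6 factors). So r = 6.
Final answer: 6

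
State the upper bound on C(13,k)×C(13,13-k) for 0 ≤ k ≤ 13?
C(13,k)·C(13,13-k) = C(13,k)², maximised at the centre k = 6: C(13,6)² = 2,944,656.

Answer: 2,944,656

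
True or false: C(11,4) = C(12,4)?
False
LHS = C(11,4) = 330; RHS = C(12,4) = 495. 330 ≠ 495, so the statement does not hold.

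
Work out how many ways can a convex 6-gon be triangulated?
14

Solution: Using the Catalan number formula: C_n = C(2n, n) / (n+1)
C_4 = C(8, 4) / (4+1)
     = 70 / 5
     = 14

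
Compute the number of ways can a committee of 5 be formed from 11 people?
462

Reasoning: C(11,5) = 11! / (5! × (11-5)!)
         = 11! / (5! × 6!)
         = 462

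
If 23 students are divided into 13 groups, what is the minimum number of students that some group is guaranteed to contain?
2

Working:
Pigeonhole: ⌈23/13⌉ = 2.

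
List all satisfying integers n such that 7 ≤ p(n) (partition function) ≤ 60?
5, 6, 7, 8, 9, 10, 11

Working:
Tabulating p(n) via p(n) = p(n−1) + p(n−2) − p(n−5) − p(n−7) + …: p(4)=5; p(5)=7; p(6)=11; p(7)=15; p(8)=22; p(9)=30; p(10)=42; p(11)=56; p(12)=77. So valid n = 5, 6, 7, 8, 9, 10, 11.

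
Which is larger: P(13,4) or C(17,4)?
P(13,4)

Reasoning: P(13,4)=17,160, C(17,4)=2,380.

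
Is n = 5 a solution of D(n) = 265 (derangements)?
No

Explanation: D(5) = (5-1)·[D(4) + D(3)] = 4·[9 + 2] = 44, which does not equal 265.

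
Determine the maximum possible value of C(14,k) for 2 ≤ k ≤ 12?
3,432

Working:
C(14,k) is maximised at the centre of the row: C(14,7) = 3,432.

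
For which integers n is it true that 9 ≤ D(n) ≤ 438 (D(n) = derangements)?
4, 5, 6
Using D(n) = (n−1)[D(n−1) + D(n−2)] with D(1)=0, D(2)=1: D(3)=2; D(4)=9; D(5)=44; D(6)=265; D(7)=1,854. So valid n = 4, 5, 6.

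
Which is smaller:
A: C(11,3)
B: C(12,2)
B

Working:
A=C(11,3)=165, B=C(12,2)=66.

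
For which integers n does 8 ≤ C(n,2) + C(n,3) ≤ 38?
4, 5, 6

Reasoning: C(3,2)+C(3,3)=4; C(4,2)+C(4,3)=10; C(5,2)+C(5,3)=20; C(6,2)+C(6,3)=35; C(7,2)+C(7,3)=56. So valid n = 4, 5, 6.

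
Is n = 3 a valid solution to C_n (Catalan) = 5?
Yes
C_3 = C(6,3)/(3+1) = 20/4 = 5, which equals 5.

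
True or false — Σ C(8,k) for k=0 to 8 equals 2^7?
False
Binomial theorem: Σ C(8,k) = (1+1)^8 = 2^8 = 256; RHS 2^7 = 128.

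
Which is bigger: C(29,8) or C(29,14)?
C(29,14)

Reasoning: C(29,8)=4,292,145, C(29,14)=77,558,760.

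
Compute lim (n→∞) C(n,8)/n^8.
C(n,8) ≈ n^8/8! for large n. Limit = 1/8! = 1/40320.
Final answer: 1/40320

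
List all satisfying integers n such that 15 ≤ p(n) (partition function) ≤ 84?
7, 8, 9, 10, 11, 12

Solution: Tabulating p(n) via p(n) = p(n−1) + p(n−2) − p(n−5) − p(n−7) + …: p(6)=11; p(7)=15; p(8)=22; p(9)=30; p(10)=42; p(11)=56; p(12)=77; p(13)=101. So valid n = 7, 8, 9, 10, 11, 12.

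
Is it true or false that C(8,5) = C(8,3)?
True

Symmetry C(n,k) = C(n,n-k): C(8,5) = 56 and C(8,3) = 56. Both sides agree, so the statement holds.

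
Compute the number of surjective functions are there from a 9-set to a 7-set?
2,328,480

Onto functions = 7! × S(9,7)
First compute S(9,7) via recurrence:
Using the Stirling recurrence: S(n,k) = k·S(n-1,k) + S(n-1,k-1)
S(9,7) = 7·S(8,7) + S(8,6)
         = 7·28 + 266
         = 196 + 266
         = 462
Then: 5040 × 462 = 2,328,480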